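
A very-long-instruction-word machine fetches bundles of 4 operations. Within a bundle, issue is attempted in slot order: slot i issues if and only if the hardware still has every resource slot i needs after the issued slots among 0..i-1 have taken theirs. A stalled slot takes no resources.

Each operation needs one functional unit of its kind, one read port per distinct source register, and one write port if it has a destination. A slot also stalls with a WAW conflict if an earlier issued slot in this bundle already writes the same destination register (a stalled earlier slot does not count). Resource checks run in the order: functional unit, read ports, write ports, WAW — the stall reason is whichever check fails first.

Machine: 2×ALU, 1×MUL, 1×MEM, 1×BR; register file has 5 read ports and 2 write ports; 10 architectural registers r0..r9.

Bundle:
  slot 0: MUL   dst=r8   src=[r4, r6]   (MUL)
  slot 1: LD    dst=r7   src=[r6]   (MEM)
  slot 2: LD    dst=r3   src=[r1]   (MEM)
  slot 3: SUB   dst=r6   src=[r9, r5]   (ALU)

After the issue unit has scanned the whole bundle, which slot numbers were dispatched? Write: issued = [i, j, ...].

issued = [0, 1]

  0. MUL→r8 ⇒ go  {2A/0Mu/1Ld/1B | 3r 1w}
  1. MEM→r7 ⇒ go  {2A/0Mu/0Ld/1B | 2r 0w}
  2. MEM→r3 ⇒ no(FU)  {2A/0Mu/0Ld/1B | 2r 0w}
  3. ALU→r6 ⇒ no(WR_PORT)  {2A/0Mu/0Ld/1B | 2r 0w}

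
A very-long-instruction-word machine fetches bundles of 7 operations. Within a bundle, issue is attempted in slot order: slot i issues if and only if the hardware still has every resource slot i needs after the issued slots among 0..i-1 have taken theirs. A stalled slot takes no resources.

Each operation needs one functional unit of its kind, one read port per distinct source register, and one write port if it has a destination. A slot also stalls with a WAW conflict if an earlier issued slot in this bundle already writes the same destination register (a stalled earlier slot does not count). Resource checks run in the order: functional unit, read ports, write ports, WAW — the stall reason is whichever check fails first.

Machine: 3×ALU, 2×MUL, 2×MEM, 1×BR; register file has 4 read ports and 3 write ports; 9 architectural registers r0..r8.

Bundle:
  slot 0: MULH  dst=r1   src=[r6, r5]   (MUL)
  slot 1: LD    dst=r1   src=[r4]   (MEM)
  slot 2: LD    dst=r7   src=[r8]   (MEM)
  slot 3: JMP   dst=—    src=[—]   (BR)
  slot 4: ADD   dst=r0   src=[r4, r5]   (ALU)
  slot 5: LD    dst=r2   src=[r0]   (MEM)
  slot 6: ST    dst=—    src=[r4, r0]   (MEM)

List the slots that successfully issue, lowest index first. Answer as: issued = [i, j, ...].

slot 0 (MUL): ISSUE — free A3,Mu1,Ld2,B1 rp2 wp2
slot 1 (MEM): stall WAW — free A3,Mu1,Ld2,B1 rp2 wp2
slot 2 (MEM): ISSUE — free A3,Mu1,Ld1,B1 rp1 wp1
slot 3 (BR): ISSUE — free A3,Mu1,Ld1,B0 rp1 wp1
slot 4 (ALU): stall RD_PORT — free A3,Mu1,Ld1,B0 rp1 wp1
slot 5 (MEM): ISSUE — free A3,Mu1,Ld0,B0 rp0 wp0
slot 6 (MEM): stall FU — free A3,Mu1,Ld0,B0 rp0 wp0

issued = [0, 2, 3, 5]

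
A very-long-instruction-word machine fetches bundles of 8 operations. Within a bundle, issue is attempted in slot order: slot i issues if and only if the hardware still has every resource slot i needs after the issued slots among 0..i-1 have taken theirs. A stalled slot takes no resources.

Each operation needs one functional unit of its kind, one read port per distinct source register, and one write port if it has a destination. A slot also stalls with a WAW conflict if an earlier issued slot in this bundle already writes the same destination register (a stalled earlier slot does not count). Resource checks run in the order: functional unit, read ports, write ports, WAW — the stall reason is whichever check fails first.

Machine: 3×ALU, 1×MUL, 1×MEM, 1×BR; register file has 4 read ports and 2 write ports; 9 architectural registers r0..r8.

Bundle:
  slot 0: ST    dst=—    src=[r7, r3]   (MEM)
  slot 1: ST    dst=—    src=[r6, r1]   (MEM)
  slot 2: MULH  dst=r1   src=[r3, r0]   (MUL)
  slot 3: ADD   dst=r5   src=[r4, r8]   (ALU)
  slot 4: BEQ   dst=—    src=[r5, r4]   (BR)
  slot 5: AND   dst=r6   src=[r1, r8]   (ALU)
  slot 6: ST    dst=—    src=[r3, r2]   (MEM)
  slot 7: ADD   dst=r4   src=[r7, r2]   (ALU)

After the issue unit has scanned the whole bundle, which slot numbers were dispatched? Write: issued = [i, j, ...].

issued = [0, 2]

(0) want 1×MEM +2rd +0wr — yes → AL3|MU1|ME0|BR1|rd2|wr2
(1) want 1×MEM +2rd +0wr — FU → AL3|MU1|ME0|BR1|rd2|wr2
(2) want 1×MUL +2rd +1wr — yes → AL3|MU0|ME0|BR1|rd0|wr1
(3) want 1×ALU +2rd +1wr — RD_PORT → AL3|MU0|ME0|BR1|rd0|wr1
(4) want 1×BR +2rd +0wr — RD_PORT → AL3|MU0|ME0|BR1|rd0|wr1
(5) want 1×ALU +2rd +1wr — RD_PORT → AL3|MU0|ME0|BR1|rd0|wr1
(6) want 1×MEM +2rd +0wr — FU → AL3|MU0|ME0|BR1|rd0|wr1
(7) want 1×ALU +2rd +1wr — RD_PORT → AL3|MU0|ME0|BR1|rd0|wr1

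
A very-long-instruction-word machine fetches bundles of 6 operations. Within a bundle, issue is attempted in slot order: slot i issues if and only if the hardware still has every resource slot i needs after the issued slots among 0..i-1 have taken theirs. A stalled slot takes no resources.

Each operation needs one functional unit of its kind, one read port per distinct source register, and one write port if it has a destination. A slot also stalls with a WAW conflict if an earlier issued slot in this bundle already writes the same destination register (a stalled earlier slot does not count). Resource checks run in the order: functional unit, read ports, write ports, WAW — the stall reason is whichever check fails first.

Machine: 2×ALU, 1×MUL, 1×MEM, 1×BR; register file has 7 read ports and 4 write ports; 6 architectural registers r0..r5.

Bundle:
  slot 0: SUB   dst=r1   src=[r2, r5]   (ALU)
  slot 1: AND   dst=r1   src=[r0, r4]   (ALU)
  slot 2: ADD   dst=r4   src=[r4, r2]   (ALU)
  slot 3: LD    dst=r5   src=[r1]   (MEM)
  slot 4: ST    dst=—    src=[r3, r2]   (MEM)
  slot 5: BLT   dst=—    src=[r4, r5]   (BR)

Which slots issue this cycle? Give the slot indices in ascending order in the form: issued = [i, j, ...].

  0. ALU→r1 ⇒ go  {1A/1Mu/1Ld/1B | 5r 3w}
  1. ALU→r1 ⇒ no(WAW)  {1A/1Mu/1Ld/1B | 5r 3w}
  2. ALU→r4 ⇒ go  {0A/1Mu/1Ld/1B | 3r 2w}
  3. MEM→r5 ⇒ go  {0A/1Mu/0Ld/1B | 2r 1w}
  4. MEM ⇒ no(FU)  {0A/1Mu/0Ld/1B | 2r 1w}
  5. BR ⇒ go  {0A/1Mu/0Ld/0B | 0r 1w}

issued = [0, 2, 3, 5]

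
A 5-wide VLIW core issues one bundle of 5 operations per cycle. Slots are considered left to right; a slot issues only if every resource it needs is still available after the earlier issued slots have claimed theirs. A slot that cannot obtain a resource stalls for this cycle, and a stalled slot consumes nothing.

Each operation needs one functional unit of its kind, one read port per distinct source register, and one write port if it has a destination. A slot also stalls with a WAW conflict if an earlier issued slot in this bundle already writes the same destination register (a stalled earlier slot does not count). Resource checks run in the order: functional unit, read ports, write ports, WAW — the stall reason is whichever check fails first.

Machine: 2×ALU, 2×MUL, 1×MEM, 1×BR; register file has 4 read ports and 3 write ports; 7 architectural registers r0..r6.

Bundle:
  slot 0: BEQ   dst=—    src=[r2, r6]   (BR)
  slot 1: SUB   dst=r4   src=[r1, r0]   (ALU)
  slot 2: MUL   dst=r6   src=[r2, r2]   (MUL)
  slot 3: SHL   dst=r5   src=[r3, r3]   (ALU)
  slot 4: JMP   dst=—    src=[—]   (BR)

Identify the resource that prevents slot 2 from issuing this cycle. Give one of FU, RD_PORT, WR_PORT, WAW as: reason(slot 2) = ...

[0] BR needs rd=2 wr=0: ok; after: ALU=2 MUL=2 MEM=1 BR=0, R=2, W=3
[1] ALU needs rd=2 wr=1: ok; after: ALU=1 MUL=2 MEM=1 BR=0, R=0, W=2
[2] MUL needs rd=1 wr=1: RD_PORT; after: ALU=1 MUL=2 MEM=1 BR=0, R=0, W=2
[3] ALU needs rd=1 wr=1: RD_PORT; after: ALU=1 MUL=2 MEM=1 BR=0, R=0, W=2
[4] BR needs rd=0 wr=0: FU; after: ALU=1 MUL=2 MEM=1 BR=0, R=0, W=2

reason(slot 2) = RD_PORT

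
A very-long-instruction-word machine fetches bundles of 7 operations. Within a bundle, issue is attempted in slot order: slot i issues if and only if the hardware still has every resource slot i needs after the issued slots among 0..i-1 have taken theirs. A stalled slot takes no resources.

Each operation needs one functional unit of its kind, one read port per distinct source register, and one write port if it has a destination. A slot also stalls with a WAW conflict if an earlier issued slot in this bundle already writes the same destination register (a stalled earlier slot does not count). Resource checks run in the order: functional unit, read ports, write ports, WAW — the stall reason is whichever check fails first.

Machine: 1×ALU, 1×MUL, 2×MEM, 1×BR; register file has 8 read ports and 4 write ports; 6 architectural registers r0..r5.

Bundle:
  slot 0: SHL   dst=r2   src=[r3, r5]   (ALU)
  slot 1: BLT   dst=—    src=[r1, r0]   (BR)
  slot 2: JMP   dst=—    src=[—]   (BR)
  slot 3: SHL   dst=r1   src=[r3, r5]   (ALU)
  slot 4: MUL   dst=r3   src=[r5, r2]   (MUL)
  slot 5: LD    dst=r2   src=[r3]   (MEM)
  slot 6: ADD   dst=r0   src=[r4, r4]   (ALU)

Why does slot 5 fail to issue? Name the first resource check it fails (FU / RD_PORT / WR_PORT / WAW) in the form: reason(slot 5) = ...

[0] ALU needs rd=2 wr=1: ok; after: ALU=0 MUL=1 MEM=2 BR=1, R=6, W=3
[1] BR needs rd=2 wr=0: ok; after: ALU=0 MUL=1 MEM=2 BR=0, R=4, W=3
[2] BR needs rd=0 wr=0: FU; after: ALU=0 MUL=1 MEM=2 BR=0, R=4, W=3
[3] ALU needs rd=2 wr=1: FU; after: ALU=0 MUL=1 MEM=2 BR=0, R=4, W=3
[4] MUL needs rd=2 wr=1: ok; after: ALU=0 MUL=0 MEM=2 BR=0, R=2, W=2
[5] MEM needs rd=1 wr=1: WAW; after: ALU=0 MUL=0 MEM=2 BR=0, R=2, W=2
[6] ALU needs rd=1 wr=1: FU; after: ALU=0 MUL=0 MEM=2 BR=0, R=2, W=2

reason(slot 5) = WAW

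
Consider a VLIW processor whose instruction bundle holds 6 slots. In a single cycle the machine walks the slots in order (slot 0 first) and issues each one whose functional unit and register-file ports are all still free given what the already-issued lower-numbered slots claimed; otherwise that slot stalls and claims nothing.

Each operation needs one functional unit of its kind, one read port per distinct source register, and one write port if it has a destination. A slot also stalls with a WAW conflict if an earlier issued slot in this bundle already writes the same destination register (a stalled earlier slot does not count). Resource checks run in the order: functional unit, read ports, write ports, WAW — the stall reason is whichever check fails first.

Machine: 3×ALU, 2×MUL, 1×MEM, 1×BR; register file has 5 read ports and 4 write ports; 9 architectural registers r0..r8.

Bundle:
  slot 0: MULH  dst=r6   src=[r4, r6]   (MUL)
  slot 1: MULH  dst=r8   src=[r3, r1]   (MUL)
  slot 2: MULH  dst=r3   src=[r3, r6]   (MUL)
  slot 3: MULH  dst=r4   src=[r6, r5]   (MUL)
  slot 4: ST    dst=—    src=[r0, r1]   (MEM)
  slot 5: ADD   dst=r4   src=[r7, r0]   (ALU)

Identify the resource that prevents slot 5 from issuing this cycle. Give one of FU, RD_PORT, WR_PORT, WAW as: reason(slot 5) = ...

reason(slot 5) = RD_PORT

(0) want 1×MUL +2rd +1wr — yes → AL3|MU1|ME1|BR1|rd3|wr3
(1) want 1×MUL +2rd +1wr — yes → AL3|MU0|ME1|BR1|rd1|wr2
(2) want 1×MUL +2rd +1wr — FU → AL3|MU0|ME1|BR1|rd1|wr2
(3) want 1×MUL +2rd +1wr — FU → AL3|MU0|ME1|BR1|rd1|wr2
(4) want 1×MEM +2rd +0wr — RD_PORT → AL3|MU0|ME1|BR1|rd1|wr2
(5) want 1×ALU +2rd +1wr — RD_PORT → AL3|MU0|ME1|BR1|rd1|wr2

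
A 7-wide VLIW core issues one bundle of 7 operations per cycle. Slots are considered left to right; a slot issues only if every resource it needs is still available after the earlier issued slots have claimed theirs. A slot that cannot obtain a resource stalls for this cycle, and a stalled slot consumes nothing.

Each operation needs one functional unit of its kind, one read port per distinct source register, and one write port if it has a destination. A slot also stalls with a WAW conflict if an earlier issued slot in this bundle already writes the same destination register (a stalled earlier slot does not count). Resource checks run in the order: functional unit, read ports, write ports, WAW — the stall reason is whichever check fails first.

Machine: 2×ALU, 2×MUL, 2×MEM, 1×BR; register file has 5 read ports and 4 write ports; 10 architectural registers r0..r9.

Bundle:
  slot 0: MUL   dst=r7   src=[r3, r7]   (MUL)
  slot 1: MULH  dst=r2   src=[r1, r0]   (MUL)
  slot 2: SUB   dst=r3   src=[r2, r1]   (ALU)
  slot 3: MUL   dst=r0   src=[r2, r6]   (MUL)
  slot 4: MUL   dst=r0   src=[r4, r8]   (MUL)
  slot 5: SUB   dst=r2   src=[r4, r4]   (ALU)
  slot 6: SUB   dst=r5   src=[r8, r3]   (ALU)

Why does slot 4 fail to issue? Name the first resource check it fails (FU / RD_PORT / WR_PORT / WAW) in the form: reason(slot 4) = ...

[0] MUL needs rd=2 wr=1: ok; after: ALU=2 MUL=1 MEM=2 BR=1, R=3, W=3
[1] MUL needs rd=2 wr=1: ok; after: ALU=2 MUL=0 MEM=2 BR=1, R=1, W=2
[2] ALU needs rd=2 wr=1: RD_PORT; after: ALU=2 MUL=0 MEM=2 BR=1, R=1, W=2
[3] MUL needs rd=2 wr=1: FU; after: ALU=2 MUL=0 MEM=2 BR=1, R=1, W=2
[4] MUL needs rd=2 wr=1: FU; after: ALU=2 MUL=0 MEM=2 BR=1, R=1, W=2
[5] ALU needs rd=1 wr=1: WAW; after: ALU=2 MUL=0 MEM=2 BR=1, R=1, W=2
[6] ALU needs rd=2 wr=1: RD_PORT; after: ALU=2 MUL=0 MEM=2 BR=1, R=1, W=2

reason(slot 4) = FU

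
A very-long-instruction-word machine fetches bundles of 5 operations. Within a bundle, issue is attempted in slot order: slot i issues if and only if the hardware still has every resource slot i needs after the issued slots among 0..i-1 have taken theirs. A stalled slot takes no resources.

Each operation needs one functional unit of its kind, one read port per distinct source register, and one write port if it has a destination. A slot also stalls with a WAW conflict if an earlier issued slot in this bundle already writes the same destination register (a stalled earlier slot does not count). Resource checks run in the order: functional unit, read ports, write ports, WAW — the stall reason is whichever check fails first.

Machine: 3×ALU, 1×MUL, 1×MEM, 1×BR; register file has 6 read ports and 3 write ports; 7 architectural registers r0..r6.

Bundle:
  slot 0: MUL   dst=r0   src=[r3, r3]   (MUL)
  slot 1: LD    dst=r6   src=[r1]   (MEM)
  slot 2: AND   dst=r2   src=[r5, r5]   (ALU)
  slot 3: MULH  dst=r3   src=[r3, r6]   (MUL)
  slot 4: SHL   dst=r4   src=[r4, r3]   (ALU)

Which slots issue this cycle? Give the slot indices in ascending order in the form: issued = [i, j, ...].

issued = [0, 1, 2]

slot 0 (MUL): ISSUE — free A3,Mu0,Ld1,B1 rp5 wp2
slot 1 (MEM): ISSUE — free A3,Mu0,Ld0,B1 rp4 wp1
slot 2 (ALU): ISSUE — free A2,Mu0,Ld0,B1 rp3 wp0
slot 3 (MUL): stall FU — free A2,Mu0,Ld0,B1 rp3 wp0
slot 4 (ALU): stall WR_PORT — free A2,Mu0,Ld0,B1 rp3 wp0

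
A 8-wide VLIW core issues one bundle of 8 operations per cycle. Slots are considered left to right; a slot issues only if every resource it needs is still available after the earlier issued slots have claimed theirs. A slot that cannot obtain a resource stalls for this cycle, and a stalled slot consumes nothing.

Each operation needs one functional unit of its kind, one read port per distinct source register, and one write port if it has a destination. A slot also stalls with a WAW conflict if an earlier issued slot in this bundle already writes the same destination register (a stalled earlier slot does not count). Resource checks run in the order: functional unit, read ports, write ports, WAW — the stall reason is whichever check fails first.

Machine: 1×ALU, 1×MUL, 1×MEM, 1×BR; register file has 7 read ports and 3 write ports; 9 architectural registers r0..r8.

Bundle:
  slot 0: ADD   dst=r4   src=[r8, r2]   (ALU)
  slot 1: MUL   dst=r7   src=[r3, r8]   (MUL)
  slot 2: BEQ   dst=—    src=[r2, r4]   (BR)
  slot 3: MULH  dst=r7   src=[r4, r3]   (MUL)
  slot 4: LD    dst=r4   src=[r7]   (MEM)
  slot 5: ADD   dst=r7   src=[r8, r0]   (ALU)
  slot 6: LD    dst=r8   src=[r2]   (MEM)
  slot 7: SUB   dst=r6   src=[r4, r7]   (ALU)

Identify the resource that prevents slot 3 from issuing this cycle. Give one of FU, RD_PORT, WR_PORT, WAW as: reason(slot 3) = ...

reason(slot 3) = FU

#0 ALU src=r8,r2 dispatched  <A:0 Mu:1 Ld:1 B:1 rd:5 wr:2>
#1 MUL src=r3,r8 dispatched  <A:0 Mu:0 Ld:1 B:1 rd:3 wr:1>
#2 BR src=r2,r4 dispatched  <A:0 Mu:0 Ld:1 B:0 rd:1 wr:1>
#3 MUL src=r4,r3 held:FU  <A:0 Mu:0 Ld:1 B:0 rd:1 wr:1>
#4 MEM src=r7 held:WAW  <A:0 Mu:0 Ld:1 B:0 rd:1 wr:1>
#5 ALU src=r8,r0 held:FU  <A:0 Mu:0 Ld:1 B:0 rd:1 wr:1>
#6 MEM src=r2 dispatched  <A:0 Mu:0 Ld:0 B:0 rd:0 wr:0>
#7 ALU src=r4,r7 held:FU  <A:0 Mu:0 Ld:0 B:0 rd:0 wr:0>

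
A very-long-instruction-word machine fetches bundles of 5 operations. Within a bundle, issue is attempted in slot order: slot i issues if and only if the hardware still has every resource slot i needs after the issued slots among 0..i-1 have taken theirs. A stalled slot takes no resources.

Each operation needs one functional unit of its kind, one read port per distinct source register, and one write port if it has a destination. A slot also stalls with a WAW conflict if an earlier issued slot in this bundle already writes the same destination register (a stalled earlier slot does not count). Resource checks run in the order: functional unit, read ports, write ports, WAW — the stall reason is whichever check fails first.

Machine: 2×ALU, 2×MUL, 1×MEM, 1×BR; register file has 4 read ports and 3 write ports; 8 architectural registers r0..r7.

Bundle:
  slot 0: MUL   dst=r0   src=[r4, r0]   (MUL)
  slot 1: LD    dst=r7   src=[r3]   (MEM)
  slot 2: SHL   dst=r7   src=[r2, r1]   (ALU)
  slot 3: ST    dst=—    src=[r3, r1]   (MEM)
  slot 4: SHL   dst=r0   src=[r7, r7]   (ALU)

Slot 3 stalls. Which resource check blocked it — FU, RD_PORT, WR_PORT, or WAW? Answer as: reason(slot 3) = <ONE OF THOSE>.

  0. MUL→r0 ⇒ go  {2A/1Mu/1Ld/1B | 2r 2w}
  1. MEM→r7 ⇒ go  {2A/1Mu/0Ld/1B | 1r 1w}
  2. ALU→r7 ⇒ no(RD_PORT)  {2A/1Mu/0Ld/1B | 1r 1w}
  3. MEM ⇒ no(FU)  {2A/1Mu/0Ld/1B | 1r 1w}
  4. ALU→r0 ⇒ no(WAW)  {2A/1Mu/0Ld/1B | 1r 1w}

reason(slot 3) = FU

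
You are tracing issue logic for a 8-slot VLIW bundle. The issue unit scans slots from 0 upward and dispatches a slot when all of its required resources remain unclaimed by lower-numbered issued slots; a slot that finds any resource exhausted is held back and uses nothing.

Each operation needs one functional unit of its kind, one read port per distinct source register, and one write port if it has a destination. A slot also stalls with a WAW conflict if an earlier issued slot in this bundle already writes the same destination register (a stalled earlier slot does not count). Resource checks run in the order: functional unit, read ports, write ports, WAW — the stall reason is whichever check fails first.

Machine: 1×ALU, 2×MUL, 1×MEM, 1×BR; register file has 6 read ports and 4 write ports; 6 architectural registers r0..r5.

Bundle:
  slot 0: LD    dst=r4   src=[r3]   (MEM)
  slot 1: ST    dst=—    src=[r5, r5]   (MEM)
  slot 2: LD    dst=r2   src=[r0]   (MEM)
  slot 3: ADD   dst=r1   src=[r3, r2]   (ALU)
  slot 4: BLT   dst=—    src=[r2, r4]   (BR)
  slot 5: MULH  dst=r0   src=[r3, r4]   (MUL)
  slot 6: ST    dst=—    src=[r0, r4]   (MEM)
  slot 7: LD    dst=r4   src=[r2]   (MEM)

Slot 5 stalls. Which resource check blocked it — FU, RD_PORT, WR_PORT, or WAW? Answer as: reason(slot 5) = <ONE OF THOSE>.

reason(slot 5) = RD_PORT

  0. MEM→r4 ⇒ go  {1A/2Mu/0Ld/1B | 5r 3w}
  1. MEM ⇒ no(FU)  {1A/2Mu/0Ld/1B | 5r 3w}
  2. MEM→r2 ⇒ no(FU)  {1A/2Mu/0Ld/1B | 5r 3w}
  3. ALU→r1 ⇒ go  {0A/2Mu/0Ld/1B | 3r 2w}
  4. BR ⇒ go  {0A/2Mu/0Ld/0B | 1r 2w}
  5. MUL→r0 ⇒ no(RD_PORT)  {0A/2Mu/0Ld/0B | 1r 2w}
  6. MEM ⇒ no(FU)  {0A/2Mu/0Ld/0B | 1r 2w}
  7. MEM→r4 ⇒ no(FU)  {0A/2Mu/0Ld/0B | 1r 2w}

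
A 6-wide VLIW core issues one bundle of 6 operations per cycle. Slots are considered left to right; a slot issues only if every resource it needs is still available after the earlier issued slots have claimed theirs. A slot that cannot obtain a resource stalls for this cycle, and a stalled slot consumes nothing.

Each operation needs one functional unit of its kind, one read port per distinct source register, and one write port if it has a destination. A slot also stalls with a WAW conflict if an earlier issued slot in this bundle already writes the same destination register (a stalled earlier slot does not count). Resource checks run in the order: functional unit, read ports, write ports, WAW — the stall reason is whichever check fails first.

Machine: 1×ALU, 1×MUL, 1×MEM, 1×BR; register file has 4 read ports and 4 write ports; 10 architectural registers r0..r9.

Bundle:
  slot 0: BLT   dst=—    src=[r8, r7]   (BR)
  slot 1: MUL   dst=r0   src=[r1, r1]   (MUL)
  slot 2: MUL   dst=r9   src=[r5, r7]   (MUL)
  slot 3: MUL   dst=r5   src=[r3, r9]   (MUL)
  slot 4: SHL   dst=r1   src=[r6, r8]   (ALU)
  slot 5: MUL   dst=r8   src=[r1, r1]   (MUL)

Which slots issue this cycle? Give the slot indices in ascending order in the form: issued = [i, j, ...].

  0. BR ⇒ go  {1A/1Mu/1Ld/0B | 2r 4w}
  1. MUL→r0 ⇒ go  {1A/0Mu/1Ld/0B | 1r 3w}
  2. MUL→r9 ⇒ no(FU)  {1A/0Mu/1Ld/0B | 1r 3w}
  3. MUL→r5 ⇒ no(FU)  {1A/0Mu/1Ld/0B | 1r 3w}
  4. ALU→r1 ⇒ no(RD_PORT)  {1A/0Mu/1Ld/0B | 1r 3w}
  5. MUL→r8 ⇒ no(FU)  {1A/0Mu/1Ld/0B | 1r 3w}

issued = [0, 1]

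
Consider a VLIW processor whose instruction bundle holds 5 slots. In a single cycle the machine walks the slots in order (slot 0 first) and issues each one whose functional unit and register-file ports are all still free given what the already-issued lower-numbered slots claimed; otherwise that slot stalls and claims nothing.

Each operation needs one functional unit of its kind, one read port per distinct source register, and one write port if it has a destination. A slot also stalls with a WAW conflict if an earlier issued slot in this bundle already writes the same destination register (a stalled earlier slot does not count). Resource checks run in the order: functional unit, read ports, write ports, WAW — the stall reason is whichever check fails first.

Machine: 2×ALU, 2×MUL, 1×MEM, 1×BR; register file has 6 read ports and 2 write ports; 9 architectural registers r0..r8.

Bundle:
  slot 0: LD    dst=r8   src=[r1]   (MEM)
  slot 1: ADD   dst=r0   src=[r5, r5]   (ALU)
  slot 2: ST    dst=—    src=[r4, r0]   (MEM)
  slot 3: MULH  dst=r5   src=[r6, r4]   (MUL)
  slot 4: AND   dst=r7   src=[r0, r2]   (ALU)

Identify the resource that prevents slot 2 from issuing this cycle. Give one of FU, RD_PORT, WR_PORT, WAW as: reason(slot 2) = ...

(0) want 1×MEM +1rd +1wr — yes → AL2|MU2|ME0|BR1|rd5|wr1
(1) want 1×ALU +1rd +1wr — yes → AL1|MU2|ME0|BR1|rd4|wr0
(2) want 1×MEM +2rd +0wr — FU → AL1|MU2|ME0|BR1|rd4|wr0
(3) want 1×MUL +2rd +1wr — WR_PORT → AL1|MU2|ME0|BR1|rd4|wr0
(4) want 1×ALU +2rd +1wr — WR_PORT → AL1|MU2|ME0|BR1|rd4|wr0

reason(slot 2) = FU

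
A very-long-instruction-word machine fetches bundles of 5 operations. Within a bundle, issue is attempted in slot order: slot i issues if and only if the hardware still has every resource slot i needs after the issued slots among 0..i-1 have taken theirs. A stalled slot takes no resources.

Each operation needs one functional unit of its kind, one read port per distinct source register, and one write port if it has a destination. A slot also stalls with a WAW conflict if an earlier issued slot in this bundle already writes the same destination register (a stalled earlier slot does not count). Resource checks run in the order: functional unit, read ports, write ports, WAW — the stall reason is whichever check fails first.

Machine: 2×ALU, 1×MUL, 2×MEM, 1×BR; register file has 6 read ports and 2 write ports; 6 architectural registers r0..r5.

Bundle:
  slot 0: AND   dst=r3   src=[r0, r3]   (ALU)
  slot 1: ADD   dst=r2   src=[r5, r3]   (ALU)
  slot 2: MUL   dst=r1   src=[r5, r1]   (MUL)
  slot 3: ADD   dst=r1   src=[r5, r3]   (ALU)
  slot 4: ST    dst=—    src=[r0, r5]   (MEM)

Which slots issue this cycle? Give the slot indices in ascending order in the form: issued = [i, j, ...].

(0) want 1×ALU +2rd +1wr — yes → AL1|MU1|ME2|BR1|rd4|wr1
(1) want 1×ALU +2rd +1wr — yes → AL0|MU1|ME2|BR1|rd2|wr0
(2) want 1×MUL +2rd +1wr — WR_PORT → AL0|MU1|ME2|BR1|rd2|wr0
(3) want 1×ALU +2rd +1wr — FU → AL0|MU1|ME2|BR1|rd2|wr0
(4) want 1×MEM +2rd +0wr — yes → AL0|MU1|ME1|BR1|rd0|wr0

issued = [0, 1, 4]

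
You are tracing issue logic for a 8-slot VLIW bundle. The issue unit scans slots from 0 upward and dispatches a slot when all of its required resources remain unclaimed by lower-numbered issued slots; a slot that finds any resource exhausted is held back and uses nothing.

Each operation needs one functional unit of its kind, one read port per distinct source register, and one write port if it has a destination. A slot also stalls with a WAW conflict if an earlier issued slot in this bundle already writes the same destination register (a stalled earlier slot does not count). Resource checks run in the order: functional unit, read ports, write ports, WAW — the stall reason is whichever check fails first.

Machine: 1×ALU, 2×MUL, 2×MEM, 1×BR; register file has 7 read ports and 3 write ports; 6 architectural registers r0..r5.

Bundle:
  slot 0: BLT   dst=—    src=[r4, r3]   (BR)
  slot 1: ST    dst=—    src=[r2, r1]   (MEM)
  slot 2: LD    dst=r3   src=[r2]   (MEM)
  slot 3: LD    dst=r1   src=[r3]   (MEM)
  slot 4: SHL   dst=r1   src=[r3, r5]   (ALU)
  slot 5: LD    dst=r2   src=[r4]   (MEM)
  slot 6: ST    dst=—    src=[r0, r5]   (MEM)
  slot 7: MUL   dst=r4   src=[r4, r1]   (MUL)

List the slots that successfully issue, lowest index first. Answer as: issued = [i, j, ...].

issued = [0, 1, 2, 4]

[0] BR needs rd=2 wr=0: ok; after: ALU=1 MUL=2 MEM=2 BR=0, R=5, W=3
[1] MEM needs rd=2 wr=0: ok; after: ALU=1 MUL=2 MEM=1 BR=0, R=3, W=3
[2] MEM needs rd=1 wr=1: ok; after: ALU=1 MUL=2 MEM=0 BR=0, R=2, W=2
[3] MEM needs rd=1 wr=1: FU; after: ALU=1 MUL=2 MEM=0 BR=0, R=2, W=2
[4] ALU needs rd=2 wr=1: ok; after: ALU=0 MUL=2 MEM=0 BR=0, R=0, W=1
[5] MEM needs rd=1 wr=1: FU; after: ALU=0 MUL=2 MEM=0 BR=0, R=0, W=1
[6] MEM needs rd=2 wr=0: FU; after: ALU=0 MUL=2 MEM=0 BR=0, R=0, W=1
[7] MUL needs rd=2 wr=1: RD_PORT; after: ALU=0 MUL=2 MEM=0 BR=0, R=0, W=1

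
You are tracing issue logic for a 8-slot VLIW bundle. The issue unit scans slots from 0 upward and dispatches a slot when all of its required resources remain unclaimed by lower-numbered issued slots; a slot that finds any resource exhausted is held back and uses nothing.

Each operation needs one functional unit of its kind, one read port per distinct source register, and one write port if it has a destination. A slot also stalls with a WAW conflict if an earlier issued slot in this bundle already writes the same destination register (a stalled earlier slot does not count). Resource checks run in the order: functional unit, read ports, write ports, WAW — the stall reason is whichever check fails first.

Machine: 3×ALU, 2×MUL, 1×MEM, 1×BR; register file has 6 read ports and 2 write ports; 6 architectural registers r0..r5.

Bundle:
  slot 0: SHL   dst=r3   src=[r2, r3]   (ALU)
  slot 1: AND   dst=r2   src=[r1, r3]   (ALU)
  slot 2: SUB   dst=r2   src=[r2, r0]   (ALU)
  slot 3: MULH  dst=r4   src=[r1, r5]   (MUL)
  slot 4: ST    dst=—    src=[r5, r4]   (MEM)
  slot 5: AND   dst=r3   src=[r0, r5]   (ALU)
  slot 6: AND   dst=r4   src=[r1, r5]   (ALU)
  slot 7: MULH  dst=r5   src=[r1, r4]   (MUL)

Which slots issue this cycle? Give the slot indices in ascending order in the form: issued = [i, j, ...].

issued = [0, 1, 4]

[0] ALU needs rd=2 wr=1: ok; after: ALU=2 MUL=2 MEM=1 BR=1, R=4, W=1
[1] ALU needs rd=2 wr=1: ok; after: ALU=1 MUL=2 MEM=1 BR=1, R=2, W=0
[2] ALU needs rd=2 wr=1: WR_PORT; after: ALU=1 MUL=2 MEM=1 BR=1, R=2, W=0
[3] MUL needs rd=2 wr=1: WR_PORT; after: ALU=1 MUL=2 MEM=1 BR=1, R=2, W=0
[4] MEM needs rd=2 wr=0: ok; after: ALU=1 MUL=2 MEM=0 BR=1, R=0, W=0
[5] ALU needs rd=2 wr=1: RD_PORT; after: ALU=1 MUL=2 MEM=0 BR=1, R=0, W=0
[6] ALU needs rd=2 wr=1: RD_PORT; after: ALU=1 MUL=2 MEM=0 BR=1, R=0, W=0
[7] MUL needs rd=2 wr=1: RD_PORT; after: ALU=1 MUL=2 MEM=0 BR=1, R=0, W=0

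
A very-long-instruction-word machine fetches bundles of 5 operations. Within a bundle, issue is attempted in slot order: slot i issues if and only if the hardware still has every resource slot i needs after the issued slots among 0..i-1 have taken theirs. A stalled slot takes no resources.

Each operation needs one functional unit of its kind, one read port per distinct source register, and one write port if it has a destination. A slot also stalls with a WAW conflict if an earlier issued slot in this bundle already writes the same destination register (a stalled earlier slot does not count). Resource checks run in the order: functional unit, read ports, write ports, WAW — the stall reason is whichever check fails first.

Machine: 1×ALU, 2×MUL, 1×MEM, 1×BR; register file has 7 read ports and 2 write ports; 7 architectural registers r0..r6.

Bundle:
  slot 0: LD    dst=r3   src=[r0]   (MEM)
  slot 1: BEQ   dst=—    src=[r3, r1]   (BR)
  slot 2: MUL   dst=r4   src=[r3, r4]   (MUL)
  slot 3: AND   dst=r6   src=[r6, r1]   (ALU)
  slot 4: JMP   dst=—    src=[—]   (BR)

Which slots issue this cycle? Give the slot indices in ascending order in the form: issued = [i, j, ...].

issued = [0, 1, 2]

[0] MEM needs rd=1 wr=1: ok; after: ALU=1 MUL=2 MEM=0 BR=1, R=6, W=1
[1] BR needs rd=2 wr=0: ok; after: ALU=1 MUL=2 MEM=0 BR=0, R=4, W=1
[2] MUL needs rd=2 wr=1: ok; after: ALU=1 MUL=1 MEM=0 BR=0, R=2, W=0
[3] ALU needs rd=2 wr=1: WR_PORT; after: ALU=1 MUL=1 MEM=0 BR=0, R=2, W=0
[4] BR needs rd=0 wr=0: FU; after: ALU=1 MUL=1 MEM=0 BR=0, R=2, W=0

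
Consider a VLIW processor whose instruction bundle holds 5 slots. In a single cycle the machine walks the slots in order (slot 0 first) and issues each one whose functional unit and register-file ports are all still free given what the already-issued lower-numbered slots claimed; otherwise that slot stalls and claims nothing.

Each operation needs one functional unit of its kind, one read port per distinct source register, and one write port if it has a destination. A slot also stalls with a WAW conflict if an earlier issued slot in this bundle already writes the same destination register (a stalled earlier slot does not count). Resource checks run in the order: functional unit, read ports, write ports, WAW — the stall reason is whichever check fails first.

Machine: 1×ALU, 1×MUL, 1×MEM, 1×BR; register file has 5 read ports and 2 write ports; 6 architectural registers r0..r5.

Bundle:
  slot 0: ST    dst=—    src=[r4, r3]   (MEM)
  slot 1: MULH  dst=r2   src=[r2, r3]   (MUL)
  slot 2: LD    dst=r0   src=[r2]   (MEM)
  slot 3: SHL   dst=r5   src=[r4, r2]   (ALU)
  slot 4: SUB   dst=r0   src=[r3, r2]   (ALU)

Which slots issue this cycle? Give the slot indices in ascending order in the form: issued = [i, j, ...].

issued = [0, 1]

slot 0 (MEM): ISSUE — free A1,Mu1,Ld0,B1 rp3 wp2
slot 1 (MUL): ISSUE — free A1,Mu0,Ld0,B1 rp1 wp1
slot 2 (MEM): stall FU — free A1,Mu0,Ld0,B1 rp1 wp1
slot 3 (ALU): stall RD_PORT — free A1,Mu0,Ld0,B1 rp1 wp1
slot 4 (ALU): stall RD_PORT — free A1,Mu0,Ld0,B1 rp1 wp1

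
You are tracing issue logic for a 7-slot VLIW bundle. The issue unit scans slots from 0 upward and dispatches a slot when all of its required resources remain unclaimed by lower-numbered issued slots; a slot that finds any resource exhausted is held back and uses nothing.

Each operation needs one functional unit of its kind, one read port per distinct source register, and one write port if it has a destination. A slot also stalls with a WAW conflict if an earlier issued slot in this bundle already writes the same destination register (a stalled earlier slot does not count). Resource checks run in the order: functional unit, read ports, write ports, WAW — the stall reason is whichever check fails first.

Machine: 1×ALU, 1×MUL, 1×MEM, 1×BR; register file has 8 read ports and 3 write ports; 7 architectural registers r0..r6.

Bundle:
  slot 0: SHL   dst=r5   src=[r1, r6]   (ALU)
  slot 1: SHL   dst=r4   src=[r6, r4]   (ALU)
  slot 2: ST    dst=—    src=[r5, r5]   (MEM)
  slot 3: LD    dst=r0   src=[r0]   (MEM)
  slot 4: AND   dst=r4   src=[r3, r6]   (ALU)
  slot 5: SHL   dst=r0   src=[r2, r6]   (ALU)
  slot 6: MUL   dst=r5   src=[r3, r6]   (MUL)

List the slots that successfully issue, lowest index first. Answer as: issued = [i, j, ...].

#0 ALU src=r1,r6 dispatched  <A:0 Mu:1 Ld:1 B:1 rd:6 wr:2>
#1 ALU src=r6,r4 held:FU  <A:0 Mu:1 Ld:1 B:1 rd:6 wr:2>
#2 MEM src=r5,r5 dispatched  <A:0 Mu:1 Ld:0 B:1 rd:5 wr:2>
#3 MEM src=r0 held:FU  <A:0 Mu:1 Ld:0 B:1 rd:5 wr:2>
#4 ALU src=r3,r6 held:FU  <A:0 Mu:1 Ld:0 B:1 rd:5 wr:2>
#5 ALU src=r2,r6 held:FU  <A:0 Mu:1 Ld:0 B:1 rd:5 wr:2>
#6 MUL src=r3,r6 held:WAW  <A:0 Mu:1 Ld:0 B:1 rd:5 wr:2>

issued = [0, 2]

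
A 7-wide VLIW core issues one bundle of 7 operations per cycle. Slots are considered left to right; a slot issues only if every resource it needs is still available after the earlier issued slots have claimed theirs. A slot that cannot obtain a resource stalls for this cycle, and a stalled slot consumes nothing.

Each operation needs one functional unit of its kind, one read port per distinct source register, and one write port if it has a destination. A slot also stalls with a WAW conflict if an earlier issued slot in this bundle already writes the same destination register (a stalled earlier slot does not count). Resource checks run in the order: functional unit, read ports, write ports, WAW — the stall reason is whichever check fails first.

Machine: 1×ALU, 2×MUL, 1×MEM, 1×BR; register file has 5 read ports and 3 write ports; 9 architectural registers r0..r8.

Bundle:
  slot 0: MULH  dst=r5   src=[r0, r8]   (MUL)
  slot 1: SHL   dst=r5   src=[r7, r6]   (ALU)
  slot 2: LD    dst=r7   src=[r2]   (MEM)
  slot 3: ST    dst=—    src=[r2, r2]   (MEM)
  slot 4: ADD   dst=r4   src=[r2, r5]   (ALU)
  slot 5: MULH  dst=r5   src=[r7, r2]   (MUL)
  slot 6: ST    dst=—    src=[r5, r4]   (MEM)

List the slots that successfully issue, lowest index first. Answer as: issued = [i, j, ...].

issued = [0, 2, 4]

slot 0 (MUL): ISSUE — free A1,Mu1,Ld1,B1 rp3 wp2
slot 1 (ALU): stall WAW — free A1,Mu1,Ld1,B1 rp3 wp2
slot 2 (MEM): ISSUE — free A1,Mu1,Ld0,B1 rp2 wp1
slot 3 (MEM): stall FU — free A1,Mu1,Ld0,B1 rp2 wp1
slot 4 (ALU): ISSUE — free A0,Mu1,Ld0,B1 rp0 wp0
slot 5 (MUL): stall RD_PORT — free A0,Mu1,Ld0,B1 rp0 wp0
slot 6 (MEM): stall FU — free A0,Mu1,Ld0,B1 rp0 wp0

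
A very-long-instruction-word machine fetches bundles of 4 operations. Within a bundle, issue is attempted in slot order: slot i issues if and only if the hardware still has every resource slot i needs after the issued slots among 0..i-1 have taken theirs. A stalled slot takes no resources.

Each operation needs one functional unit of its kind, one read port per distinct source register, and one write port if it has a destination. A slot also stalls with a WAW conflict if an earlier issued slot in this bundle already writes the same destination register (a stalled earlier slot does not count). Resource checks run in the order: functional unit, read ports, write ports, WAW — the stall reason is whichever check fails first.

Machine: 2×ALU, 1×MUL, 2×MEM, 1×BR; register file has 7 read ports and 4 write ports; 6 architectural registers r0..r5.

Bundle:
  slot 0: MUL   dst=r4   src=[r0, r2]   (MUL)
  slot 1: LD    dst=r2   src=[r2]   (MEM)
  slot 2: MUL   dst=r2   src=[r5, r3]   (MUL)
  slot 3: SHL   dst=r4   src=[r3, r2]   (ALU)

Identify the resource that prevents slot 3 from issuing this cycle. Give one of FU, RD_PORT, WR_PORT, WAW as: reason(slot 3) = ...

#0 MUL src=r0,r2 dispatched  <A:2 Mu:0 Ld:2 B:1 rd:5 wr:3>
#1 MEM src=r2 dispatched  <A:2 Mu:0 Ld:1 B:1 rd:4 wr:2>
#2 MUL src=r5,r3 held:FU  <A:2 Mu:0 Ld:1 B:1 rd:4 wr:2>
#3 ALU src=r3,r2 held:WAW  <A:2 Mu:0 Ld:1 B:1 rd:4 wr:2>

reason(slot 3) = WAW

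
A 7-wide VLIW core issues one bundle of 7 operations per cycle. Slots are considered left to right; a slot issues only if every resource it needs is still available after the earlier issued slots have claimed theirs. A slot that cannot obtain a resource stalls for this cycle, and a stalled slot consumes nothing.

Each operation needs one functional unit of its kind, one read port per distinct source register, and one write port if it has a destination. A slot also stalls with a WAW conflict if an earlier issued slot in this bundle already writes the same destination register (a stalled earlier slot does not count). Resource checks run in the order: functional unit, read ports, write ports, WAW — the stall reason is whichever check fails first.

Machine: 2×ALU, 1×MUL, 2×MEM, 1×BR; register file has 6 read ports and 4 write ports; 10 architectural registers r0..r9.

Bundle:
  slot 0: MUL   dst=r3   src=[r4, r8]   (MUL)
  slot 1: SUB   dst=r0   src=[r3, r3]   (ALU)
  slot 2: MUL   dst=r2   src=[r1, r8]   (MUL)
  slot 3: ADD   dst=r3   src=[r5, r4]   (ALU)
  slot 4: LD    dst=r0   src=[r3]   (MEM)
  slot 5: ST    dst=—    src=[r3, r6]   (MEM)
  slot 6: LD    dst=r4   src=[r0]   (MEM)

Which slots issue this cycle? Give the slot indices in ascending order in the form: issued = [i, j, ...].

  0. MUL→r3 ⇒ go  {2A/0Mu/2Ld/1B | 4r 3w}
  1. ALU→r0 ⇒ go  {1A/0Mu/2Ld/1B | 3r 2w}
  2. MUL→r2 ⇒ no(FU)  {1A/0Mu/2Ld/1B | 3r 2w}
  3. ALU→r3 ⇒ no(WAW)  {1A/0Mu/2Ld/1B | 3r 2w}
  4. MEM→r0 ⇒ no(WAW)  {1A/0Mu/2Ld/1B | 3r 2w}
  5. MEM ⇒ go  {1A/0Mu/1Ld/1B | 1r 2w}
  6. MEM→r4 ⇒ go  {1A/0Mu/0Ld/1B | 0r 1w}

issued = [0, 1, 5, 6]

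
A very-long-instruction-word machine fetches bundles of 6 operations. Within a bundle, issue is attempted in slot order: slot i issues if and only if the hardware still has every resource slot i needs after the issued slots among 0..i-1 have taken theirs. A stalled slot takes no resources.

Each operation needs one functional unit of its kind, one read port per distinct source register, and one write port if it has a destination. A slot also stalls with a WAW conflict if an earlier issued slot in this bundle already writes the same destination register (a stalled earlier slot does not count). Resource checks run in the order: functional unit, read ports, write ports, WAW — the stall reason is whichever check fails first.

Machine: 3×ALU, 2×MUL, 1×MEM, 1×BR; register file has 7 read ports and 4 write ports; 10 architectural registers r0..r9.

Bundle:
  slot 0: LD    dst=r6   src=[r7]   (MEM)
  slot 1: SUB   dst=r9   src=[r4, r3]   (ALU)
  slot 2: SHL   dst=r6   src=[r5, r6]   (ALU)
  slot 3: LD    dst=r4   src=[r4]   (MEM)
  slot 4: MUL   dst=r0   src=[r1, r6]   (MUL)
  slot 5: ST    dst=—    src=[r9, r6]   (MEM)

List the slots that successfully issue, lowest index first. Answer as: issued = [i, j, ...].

#0 MEM src=r7 dispatched  <A:3 Mu:2 Ld:0 B:1 rd:6 wr:3>
#1 ALU src=r4,r3 dispatched  <A:2 Mu:2 Ld:0 B:1 rd:4 wr:2>
#2 ALU src=r5,r6 held:WAW  <A:2 Mu:2 Ld:0 B:1 rd:4 wr:2>
#3 MEM src=r4 held:FU  <A:2 Mu:2 Ld:0 B:1 rd:4 wr:2>
#4 MUL src=r1,r6 dispatched  <A:2 Mu:1 Ld:0 B:1 rd:2 wr:1>
#5 MEM src=r9,r6 held:FU  <A:2 Mu:1 Ld:0 B:1 rd:2 wr:1>

issued = [0, 1, 4]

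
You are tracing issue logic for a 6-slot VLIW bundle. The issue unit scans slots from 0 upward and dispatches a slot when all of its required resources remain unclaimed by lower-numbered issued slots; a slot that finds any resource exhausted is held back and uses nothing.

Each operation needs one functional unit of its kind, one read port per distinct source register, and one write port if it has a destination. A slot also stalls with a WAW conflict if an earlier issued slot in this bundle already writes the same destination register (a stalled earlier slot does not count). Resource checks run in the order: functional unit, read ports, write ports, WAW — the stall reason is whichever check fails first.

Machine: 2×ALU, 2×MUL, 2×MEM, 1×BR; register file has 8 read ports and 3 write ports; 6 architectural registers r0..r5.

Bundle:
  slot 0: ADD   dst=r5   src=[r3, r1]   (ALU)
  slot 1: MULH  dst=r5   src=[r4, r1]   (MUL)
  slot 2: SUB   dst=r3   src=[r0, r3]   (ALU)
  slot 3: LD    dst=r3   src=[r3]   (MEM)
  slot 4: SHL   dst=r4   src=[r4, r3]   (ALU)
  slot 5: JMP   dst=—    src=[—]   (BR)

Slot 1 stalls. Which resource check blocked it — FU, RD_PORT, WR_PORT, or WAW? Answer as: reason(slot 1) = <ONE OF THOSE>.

(0) want 1×ALU +2rd +1wr — yes → AL1|MU2|ME2|BR1|rd6|wr2
(1) want 1×MUL +2rd +1wr — WAW → AL1|MU2|ME2|BR1|rd6|wr2
(2) want 1×ALU +2rd +1wr — yes → AL0|MU2|ME2|BR1|rd4|wr1
(3) want 1×MEM +1rd +1wr — WAW → AL0|MU2|ME2|BR1|rd4|wr1
(4) want 1×ALU +2rd +1wr — FU → AL0|MU2|ME2|BR1|rd4|wr1
(5) want 1×BR +0rd +0wr — yes → AL0|MU2|ME2|BR0|rd4|wr1

reason(slot 1) = WAW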